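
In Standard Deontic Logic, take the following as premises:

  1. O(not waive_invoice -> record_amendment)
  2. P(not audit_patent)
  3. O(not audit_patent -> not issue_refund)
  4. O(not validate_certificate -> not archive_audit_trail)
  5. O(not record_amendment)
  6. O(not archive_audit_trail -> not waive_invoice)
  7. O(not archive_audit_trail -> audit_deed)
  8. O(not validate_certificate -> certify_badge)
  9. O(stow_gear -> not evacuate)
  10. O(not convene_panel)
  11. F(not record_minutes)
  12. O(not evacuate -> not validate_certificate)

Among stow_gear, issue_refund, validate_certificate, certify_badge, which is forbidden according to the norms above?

stow_gear

Premise 5 states O(not record_amendment) outright.
Premise 1, O(not waive_invoice -> record_amendment), contraposes to O(not record_amendment -> waive_invoice); with O(not record_amendment) we get O(waive_invoice).
Premise 6 is O(not archive_audit_trail -> not waive_invoice); contrapositively O(waive_invoice -> archive_audit_trail). Since O(waive_invoice) holds, K gives O(archive_audit_trail).
Premise 4 is O(not validate_certificate -> not archive_audit_trail); contrapositively O(archive_audit_trail -> validate_certificate). Since O(archive_audit_trail) holds, K gives O(validate_certificate).
Premise 12 is O(not evacuate -> not validate_certificate); contrapositively O(validate_certificate -> evacuate). Since O(validate_certificate) holds, K gives O(evacuate).
Premise 9 is O(stow_gear -> not evacuate); contrapositively O(evacuate -> not stow_gear). Since O(evacuate) holds, K gives O(not stow_gear).
So O(not stow_gear) holds, i.e. stow_gear is forbidden. None of the other listed options is forbidden under the premises.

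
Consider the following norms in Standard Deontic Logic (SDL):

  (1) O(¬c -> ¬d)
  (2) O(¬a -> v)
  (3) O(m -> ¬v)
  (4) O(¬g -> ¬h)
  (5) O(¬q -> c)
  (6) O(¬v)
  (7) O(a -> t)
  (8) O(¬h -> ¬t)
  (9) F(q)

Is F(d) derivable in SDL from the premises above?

Premise 1 is O(¬c -> ¬d), but O(¬c) is not derivable from the premises, so it does not yield O(¬d).
No other premise forces O(¬d). An ideal world satisfying every premise can still have d true, so F(d) is not derivable.

No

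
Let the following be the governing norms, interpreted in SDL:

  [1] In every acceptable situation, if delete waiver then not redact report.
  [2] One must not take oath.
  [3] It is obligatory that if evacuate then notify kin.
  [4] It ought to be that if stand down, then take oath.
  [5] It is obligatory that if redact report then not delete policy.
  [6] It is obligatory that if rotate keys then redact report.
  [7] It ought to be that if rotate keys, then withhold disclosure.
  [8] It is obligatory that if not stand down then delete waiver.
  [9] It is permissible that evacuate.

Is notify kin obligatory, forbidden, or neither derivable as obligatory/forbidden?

Premise 3 is O(evacuate → notify_kin), but O(evacuate) is not derivable from the premises (the permission P(evacuate) asserts only ¬O(¬evacuate), not O(evacuate)), so it does not yield O(notify_kin).
No premise or chain of K-axiom applications forces O(notify_kin), and none forces O(¬notify_kin). So notify_kin is neither obligatory nor forbidden under these norms.

Neither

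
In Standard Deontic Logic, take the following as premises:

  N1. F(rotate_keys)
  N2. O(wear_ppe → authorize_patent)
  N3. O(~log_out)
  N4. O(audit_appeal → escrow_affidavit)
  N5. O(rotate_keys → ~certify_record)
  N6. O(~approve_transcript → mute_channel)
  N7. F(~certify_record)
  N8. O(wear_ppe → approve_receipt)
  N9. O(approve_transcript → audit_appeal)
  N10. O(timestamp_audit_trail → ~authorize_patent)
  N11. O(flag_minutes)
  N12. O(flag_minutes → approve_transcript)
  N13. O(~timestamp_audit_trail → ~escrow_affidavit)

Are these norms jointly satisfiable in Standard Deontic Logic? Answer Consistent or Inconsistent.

Consistent

Premise 5 is O(rotate_keys → ~certify_record), but O(rotate_keys) is not derivable from the premises, so it does not yield O(~certify_record).
So O(~certify_record) is not derivable, and the apparent clash with O(certify_record) does not arise.
A world satisfying every obligation exists (e.g. approve_receipt=false, approve_transcript=true, audit_appeal=true, authorize_patent=false, certify_record=true, escrow_affidavit=true, flag_minutes=true, log_out=false, mute_channel=false, rotate_keys=false, timestamp_audit_trail=true, wear_ppe=false); no atom is both obligatory and forbidden, so the set is consistent.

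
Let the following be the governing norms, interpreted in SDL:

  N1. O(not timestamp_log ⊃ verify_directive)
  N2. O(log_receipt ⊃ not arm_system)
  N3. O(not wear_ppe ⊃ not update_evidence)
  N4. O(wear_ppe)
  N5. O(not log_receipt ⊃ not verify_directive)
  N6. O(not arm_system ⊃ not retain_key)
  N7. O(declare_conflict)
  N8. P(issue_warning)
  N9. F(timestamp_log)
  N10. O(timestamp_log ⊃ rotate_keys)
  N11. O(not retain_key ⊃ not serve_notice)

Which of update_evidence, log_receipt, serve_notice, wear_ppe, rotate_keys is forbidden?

serve_notice

Premise 9, F(timestamp_log), is equivalent to O(not timestamp_log).
Premise 1 is O(not timestamp_log ⊃ verify_directive); since O(not timestamp_log), deontic closure gives O(verify_directive).
The contrapositive of premise 5 (O(not log_receipt ⊃ not verify_directive)) is O(verify_directive ⊃ log_receipt), and O(verify_directive) is already established, so O(log_receipt).
With premise 2, O(log_receipt ⊃ not arm_system), the K-axiom yields O(not arm_system).
With premise 6, O(not arm_system ⊃ not retain_key), the K-axiom yields O(not retain_key).
Premise 11 is O(not retain_key ⊃ not serve_notice); since O(not retain_key), deontic closure gives O(not serve_notice).
So O(not serve_notice) holds, i.e. serve_notice is forbidden. None of the other listed options is forbidden under the premises.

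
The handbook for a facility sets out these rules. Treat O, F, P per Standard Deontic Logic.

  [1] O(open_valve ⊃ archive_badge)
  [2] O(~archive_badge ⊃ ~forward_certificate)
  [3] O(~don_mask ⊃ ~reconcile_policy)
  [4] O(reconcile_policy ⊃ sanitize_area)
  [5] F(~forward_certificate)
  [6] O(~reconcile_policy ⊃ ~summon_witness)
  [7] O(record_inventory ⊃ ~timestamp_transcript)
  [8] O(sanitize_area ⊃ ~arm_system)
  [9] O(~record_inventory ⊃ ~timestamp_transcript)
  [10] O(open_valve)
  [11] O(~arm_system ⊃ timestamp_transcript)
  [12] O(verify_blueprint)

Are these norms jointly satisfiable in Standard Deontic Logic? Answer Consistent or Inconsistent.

Consistent

Premise 2 is O(~archive_badge ⊃ ~forward_certificate), but O(~archive_badge) is not derivable from the premises, so it does not yield O(~forward_certificate).
So O(~forward_certificate) is not derivable, and the apparent clash with O(forward_certificate) does not arise.
A world satisfying every obligation exists (e.g. archive_badge=true, arm_system=true, don_mask=false, forward_certificate=true, open_valve=true, reconcile_policy=false, record_inventory=false, sanitize_area=false, summon_witness=false, timestamp_transcript=false, verify_blueprint=true); no atom is both obligatory and forbidden, so the set is consistent.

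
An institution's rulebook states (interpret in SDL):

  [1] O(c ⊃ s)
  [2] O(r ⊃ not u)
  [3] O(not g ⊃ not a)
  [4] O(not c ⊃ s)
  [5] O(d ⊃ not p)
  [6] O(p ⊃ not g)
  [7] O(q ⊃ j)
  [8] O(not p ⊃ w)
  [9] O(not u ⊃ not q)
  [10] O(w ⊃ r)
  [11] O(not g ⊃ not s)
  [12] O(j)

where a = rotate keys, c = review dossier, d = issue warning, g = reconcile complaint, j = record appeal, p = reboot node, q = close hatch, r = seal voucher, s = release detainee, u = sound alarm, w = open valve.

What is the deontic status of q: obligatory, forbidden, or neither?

Forbidden

Premises 1 and 4 are O(c ⊃ s) and O(not c ⊃ s); every ideal world satisfies c or not c, so in either case s holds — hence O(s).
Premise 11, O(not g ⊃ not s), contraposes to O(s ⊃ g); with O(s) we get O(g).
Premise 6, O(p ⊃ not g), contraposes to O(g ⊃ not p); with O(g) we get O(not p).
Premise 8 is O(not p ⊃ w); since O(not p), deontic closure gives O(w).
From O(w) and premise 10, O(w ⊃ r), we obtain O(r).
Premise 2 is O(r ⊃ not u); since O(r), deontic closure gives O(not u).
With premise 9, O(not u ⊃ not q), the K-axiom yields O(not q).
Premises 3, 5, 7, 12 do not contribute to this derivation.
Thus O(not q), which is F(q): q is forbidden.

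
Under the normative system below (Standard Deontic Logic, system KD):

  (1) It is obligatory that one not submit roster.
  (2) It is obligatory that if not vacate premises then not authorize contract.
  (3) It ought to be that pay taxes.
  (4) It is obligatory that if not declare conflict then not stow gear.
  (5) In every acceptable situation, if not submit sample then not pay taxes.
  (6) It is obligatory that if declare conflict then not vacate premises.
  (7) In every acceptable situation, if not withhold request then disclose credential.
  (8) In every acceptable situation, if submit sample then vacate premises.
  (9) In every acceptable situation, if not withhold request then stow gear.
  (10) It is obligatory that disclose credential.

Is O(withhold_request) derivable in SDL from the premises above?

Yes

Premise 3 gives O(pay_taxes).
Premise 5 is O(¬submit_sample → ¬pay_taxes); contrapositively O(pay_taxes → submit_sample). Since O(pay_taxes) holds, K gives O(submit_sample).
Applying K to premise 8 (O(submit_sample → vacate_premises)) and O(submit_sample) yields O(vacate_premises).
Premise 6 is O(declare_conflict → ¬vacate_premises); contrapositively O(vacate_premises → ¬declare_conflict). Since O(vacate_premises) holds, K gives O(¬declare_conflict).
Applying K to premise 4 (O(¬declare_conflict → ¬stow_gear)) and O(¬declare_conflict) yields O(¬stow_gear).
Premise 9 is O(¬withhold_request → stow_gear); contrapositively O(¬stow_gear → withhold_request). Since O(¬stow_gear) holds, K gives O(withhold_request).
Premises 1, 2, 7, 10 do not contribute to this derivation.
So O(withhold_request) follows.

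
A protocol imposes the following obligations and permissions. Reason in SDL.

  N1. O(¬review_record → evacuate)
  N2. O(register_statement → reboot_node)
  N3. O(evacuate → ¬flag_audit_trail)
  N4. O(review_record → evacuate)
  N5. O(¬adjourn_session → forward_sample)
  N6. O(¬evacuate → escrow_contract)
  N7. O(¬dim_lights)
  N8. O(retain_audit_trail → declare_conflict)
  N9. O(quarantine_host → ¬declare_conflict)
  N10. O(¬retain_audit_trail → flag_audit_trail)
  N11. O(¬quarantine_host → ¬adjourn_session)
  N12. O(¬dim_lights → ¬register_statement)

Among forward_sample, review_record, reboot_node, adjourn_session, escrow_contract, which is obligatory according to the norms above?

forward_sample

Premises 4 and 1 are O(review_record → evacuate) and O(¬review_record → evacuate); every ideal world satisfies review_record or ¬review_record, so in either case evacuate holds — hence O(evacuate).
Premise 3 is O(evacuate → ¬flag_audit_trail); since O(evacuate), deontic closure gives O(¬flag_audit_trail).
Premise 10 is O(¬retain_audit_trail → flag_audit_trail); contrapositively O(¬flag_audit_trail → retain_audit_trail). Since O(¬flag_audit_trail) holds, K gives O(retain_audit_trail).
Applying K to premise 8 (O(retain_audit_trail → declare_conflict)) and O(retain_audit_trail) yields O(declare_conflict).
Premise 9 is O(quarantine_host → ¬declare_conflict); contrapositively O(declare_conflict → ¬quarantine_host). Since O(declare_conflict) holds, K gives O(¬quarantine_host).
With premise 11, O(¬quarantine_host → ¬adjourn_session), the K-axiom yields O(¬adjourn_session).
From O(¬adjourn_session) and premise 5, O(¬adjourn_session → forward_sample), we obtain O(forward_sample).
So O(forward_sample) holds — forward_sample is obligatory. None of the other listed options is made obligatory by any chain of premises.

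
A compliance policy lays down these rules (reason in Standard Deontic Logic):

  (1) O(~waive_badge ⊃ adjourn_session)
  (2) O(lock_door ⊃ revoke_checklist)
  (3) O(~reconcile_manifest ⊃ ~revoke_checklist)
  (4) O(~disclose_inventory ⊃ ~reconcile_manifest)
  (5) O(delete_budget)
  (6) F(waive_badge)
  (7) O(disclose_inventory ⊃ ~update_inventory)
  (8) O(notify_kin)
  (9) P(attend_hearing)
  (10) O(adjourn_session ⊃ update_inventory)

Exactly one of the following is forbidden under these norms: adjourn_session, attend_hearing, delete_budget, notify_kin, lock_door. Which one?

Premise 6 is F(waive_badge), i.e. O(~waive_badge).
With premise 1, O(~waive_badge ⊃ adjourn_session), the K-axiom yields O(adjourn_session).
From O(adjourn_session) and premise 10, O(adjourn_session ⊃ update_inventory), we obtain O(update_inventory).
Premise 7 is O(disclose_inventory ⊃ ~update_inventory); contrapositively O(update_inventory ⊃ ~disclose_inventory). Since O(update_inventory) holds, K gives O(~disclose_inventory).
Premise 4 is O(~disclose_inventory ⊃ ~reconcile_manifest); since O(~disclose_inventory), deontic closure gives O(~reconcile_manifest).
Premise 3 is O(~reconcile_manifest ⊃ ~revoke_checklist); since O(~reconcile_manifest), deontic closure gives O(~revoke_checklist).
Premise 2 is O(lock_door ⊃ revoke_checklist); contrapositively O(~revoke_checklist ⊃ ~lock_door). Since O(~revoke_checklist) holds, K gives O(~lock_door).
So O(~lock_door) holds, i.e. lock_door is forbidden. None of the other listed options is forbidden under the premises.

lock_door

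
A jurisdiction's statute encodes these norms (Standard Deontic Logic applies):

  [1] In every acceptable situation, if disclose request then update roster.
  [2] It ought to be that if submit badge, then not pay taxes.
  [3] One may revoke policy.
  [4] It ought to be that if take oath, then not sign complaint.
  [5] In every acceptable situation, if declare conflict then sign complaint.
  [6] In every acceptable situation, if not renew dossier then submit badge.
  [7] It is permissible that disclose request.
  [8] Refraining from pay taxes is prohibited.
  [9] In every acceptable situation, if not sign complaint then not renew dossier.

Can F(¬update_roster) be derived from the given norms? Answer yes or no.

Premise 1 is O(disclose_request → update_roster), but O(disclose_request) is not derivable from the premises (the permission P(disclose_request) asserts only ¬O(¬disclose_request), not O(disclose_request)), so it does not yield O(update_roster).
No other premise forces O(update_roster). An ideal world satisfying every premise can still have ¬update_roster true, so F(¬update_roster) is not derivable.

No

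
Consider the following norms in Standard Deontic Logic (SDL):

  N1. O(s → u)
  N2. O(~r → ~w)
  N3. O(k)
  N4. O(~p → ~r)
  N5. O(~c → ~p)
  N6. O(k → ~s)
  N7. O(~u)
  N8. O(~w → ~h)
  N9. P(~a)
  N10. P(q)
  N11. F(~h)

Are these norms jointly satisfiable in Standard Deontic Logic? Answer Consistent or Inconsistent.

Premise 1 is O(s → u), but O(s) is not derivable from the premises, so it does not yield O(u).
So O(u) is not derivable, and the apparent clash with O(~u) does not arise.
A world satisfying every obligation exists (e.g. a=false, c=true, h=true, k=true, p=true, q=false, r=true, s=false, u=false, w=true); no atom is both obligatory and forbidden, so the set is consistent.

Consistent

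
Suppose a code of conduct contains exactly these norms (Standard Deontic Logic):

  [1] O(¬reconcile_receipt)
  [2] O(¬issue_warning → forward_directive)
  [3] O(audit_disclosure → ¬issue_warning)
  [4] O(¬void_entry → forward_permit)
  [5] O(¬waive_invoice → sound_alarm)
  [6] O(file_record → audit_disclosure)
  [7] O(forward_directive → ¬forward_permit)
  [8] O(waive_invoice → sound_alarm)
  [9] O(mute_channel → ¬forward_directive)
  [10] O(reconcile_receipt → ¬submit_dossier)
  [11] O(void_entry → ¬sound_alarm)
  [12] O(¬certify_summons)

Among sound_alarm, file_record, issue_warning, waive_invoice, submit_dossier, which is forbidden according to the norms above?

file_record

Premises 8 and 5 cover both cases: O(waive_invoice → sound_alarm) and O(¬waive_invoice → sound_alarm). Since waive_invoice ∨ ¬waive_invoice is a tautology, O(sound_alarm) follows.
The contrapositive of premise 11 (O(void_entry → ¬sound_alarm)) is O(sound_alarm → ¬void_entry), and O(sound_alarm) is already established, so O(¬void_entry).
From O(¬void_entry) and premise 4, O(¬void_entry → forward_permit), we obtain O(forward_permit).
Premise 7, O(forward_directive → ¬forward_permit), contraposes to O(forward_permit → ¬forward_directive); with O(forward_permit) we get O(¬forward_directive).
The contrapositive of premise 2 (O(¬issue_warning → forward_directive)) is O(¬forward_directive → issue_warning), and O(¬forward_directive) is already established, so O(issue_warning).
Premise 3 is O(audit_disclosure → ¬issue_warning); contrapositively O(issue_warning → ¬audit_disclosure). Since O(issue_warning) holds, K gives O(¬audit_disclosure).
Premise 6, O(file_record → audit_disclosure), contraposes to O(¬audit_disclosure → ¬file_record); with O(¬audit_disclosure) we get O(¬file_record).
So O(¬file_record) holds, i.e. file_record is forbidden. None of the other listed options is forbidden under the premises.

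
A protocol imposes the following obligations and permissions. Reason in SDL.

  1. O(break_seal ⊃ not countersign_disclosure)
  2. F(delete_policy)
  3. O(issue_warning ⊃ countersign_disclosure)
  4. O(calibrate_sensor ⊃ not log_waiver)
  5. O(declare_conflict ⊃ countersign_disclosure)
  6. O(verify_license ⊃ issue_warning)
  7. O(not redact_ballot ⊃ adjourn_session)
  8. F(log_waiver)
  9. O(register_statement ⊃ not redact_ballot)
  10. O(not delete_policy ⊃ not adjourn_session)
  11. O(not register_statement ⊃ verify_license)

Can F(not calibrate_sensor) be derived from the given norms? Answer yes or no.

No

Premise 4 is O(calibrate_sensor ⊃ not log_waiver); even if O(not log_waiver) held, inferring O(calibrate_sensor) would be affirming the consequent — invalid.
No other premise forces O(calibrate_sensor). An ideal world satisfying every premise can still have not calibrate_sensor true, so F(not calibrate_sensor) is not derivable.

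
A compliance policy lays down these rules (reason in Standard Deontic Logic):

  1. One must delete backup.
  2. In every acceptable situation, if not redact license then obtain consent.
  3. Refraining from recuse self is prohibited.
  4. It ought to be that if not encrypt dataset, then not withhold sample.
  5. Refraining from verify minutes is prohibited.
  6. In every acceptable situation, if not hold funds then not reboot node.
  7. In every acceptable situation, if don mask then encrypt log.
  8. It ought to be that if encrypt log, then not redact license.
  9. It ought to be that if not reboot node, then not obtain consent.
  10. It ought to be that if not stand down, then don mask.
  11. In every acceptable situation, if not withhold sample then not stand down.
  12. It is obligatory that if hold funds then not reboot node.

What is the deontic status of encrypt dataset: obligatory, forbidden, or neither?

Obligatory

Premises 6 and 12 are O(¬hold_funds → ¬reboot_node) and O(hold_funds → ¬reboot_node); every ideal world satisfies ¬hold_funds or hold_funds, so in either case ¬reboot_node holds — hence O(¬reboot_node).
With premise 9, O(¬reboot_node → ¬obtain_consent), the K-axiom yields O(¬obtain_consent).
Premise 2, O(¬redact_license → obtain_consent), contraposes to O(¬obtain_consent → redact_license); with O(¬obtain_consent) we get O(redact_license).
Premise 8 is O(encrypt_log → ¬redact_license); contrapositively O(redact_license → ¬encrypt_log). Since O(redact_license) holds, K gives O(¬encrypt_log).
The contrapositive of premise 7 (O(don_mask → encrypt_log)) is O(¬encrypt_log → ¬don_mask), and O(¬encrypt_log) is already established, so O(¬don_mask).
Premise 10 is O(¬stand_down → don_mask); contrapositively O(¬don_mask → stand_down). Since O(¬don_mask) holds, K gives O(stand_down).
Premise 11 is O(¬withhold_sample → ¬stand_down); contrapositively O(stand_down → withhold_sample). Since O(stand_down) holds, K gives O(withhold_sample).
The contrapositive of premise 4 (O(¬encrypt_dataset → ¬withhold_sample)) is O(withhold_sample → encrypt_dataset), and O(withhold_sample) is already established, so O(encrypt_dataset).
Premises 1, 3, 5 do not contribute to this derivation.
Hence encrypt_dataset is obligatory.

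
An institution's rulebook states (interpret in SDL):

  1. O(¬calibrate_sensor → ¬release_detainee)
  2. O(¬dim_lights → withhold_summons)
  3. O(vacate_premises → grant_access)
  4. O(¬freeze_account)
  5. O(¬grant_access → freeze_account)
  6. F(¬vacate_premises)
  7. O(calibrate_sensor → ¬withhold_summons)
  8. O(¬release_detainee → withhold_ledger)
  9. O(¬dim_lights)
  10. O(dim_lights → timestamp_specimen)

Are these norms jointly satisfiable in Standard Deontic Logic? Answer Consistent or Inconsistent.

Premise 5 is O(¬grant_access → freeze_account), but O(¬grant_access) is not derivable from the premises, so it does not yield O(freeze_account).
So O(freeze_account) is not derivable, and the apparent clash with O(¬freeze_account) does not arise.
A world satisfying every obligation exists (e.g. calibrate_sensor=false, dim_lights=false, freeze_account=false, grant_access=true, release_detainee=false, timestamp_specimen=false, vacate_premises=true, withhold_ledger=true, withhold_summons=true); no atom is both obligatory and forbidden, so the set is consistent.

Consistent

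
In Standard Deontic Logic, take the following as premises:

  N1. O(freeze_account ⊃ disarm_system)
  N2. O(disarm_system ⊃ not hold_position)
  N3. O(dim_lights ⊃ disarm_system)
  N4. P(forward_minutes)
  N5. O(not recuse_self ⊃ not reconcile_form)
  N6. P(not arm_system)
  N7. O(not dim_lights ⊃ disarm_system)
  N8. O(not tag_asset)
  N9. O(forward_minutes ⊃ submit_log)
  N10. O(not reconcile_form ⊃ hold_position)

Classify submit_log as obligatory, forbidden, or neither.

Neither

Premise 9 is O(forward_minutes ⊃ submit_log), but O(forward_minutes) is not derivable from the premises (the permission P(forward_minutes) asserts only not O(not forward_minutes), not O(forward_minutes)), so it does not yield O(submit_log).
No premise or chain of K-axiom applications forces O(submit_log), and none forces O(not submit_log). So submit_log is neither obligatory nor forbidden under these norms.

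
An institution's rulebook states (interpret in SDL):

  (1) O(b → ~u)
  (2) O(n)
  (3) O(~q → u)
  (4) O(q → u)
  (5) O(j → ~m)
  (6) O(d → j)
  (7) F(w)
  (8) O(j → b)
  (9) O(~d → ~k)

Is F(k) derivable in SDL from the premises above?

Yes

By case analysis on ~q: premise 3 gives O(~q → u) and premise 4 gives O(q → u), so O(u) either way.
Premise 1, O(b → ~u), contraposes to O(u → ~b); with O(u) we get O(~b).
The contrapositive of premise 8 (O(j → b)) is O(~b → ~j), and O(~b) is already established, so O(~j).
Premise 6 is O(d → j); contrapositively O(~j → ~d). Since O(~j) holds, K gives O(~d).
With premise 9, O(~d → ~k), the K-axiom yields O(~k).
Premises 2, 5, 7 do not contribute to this derivation.
So O(~k) holds, i.e. F(k). The claim follows.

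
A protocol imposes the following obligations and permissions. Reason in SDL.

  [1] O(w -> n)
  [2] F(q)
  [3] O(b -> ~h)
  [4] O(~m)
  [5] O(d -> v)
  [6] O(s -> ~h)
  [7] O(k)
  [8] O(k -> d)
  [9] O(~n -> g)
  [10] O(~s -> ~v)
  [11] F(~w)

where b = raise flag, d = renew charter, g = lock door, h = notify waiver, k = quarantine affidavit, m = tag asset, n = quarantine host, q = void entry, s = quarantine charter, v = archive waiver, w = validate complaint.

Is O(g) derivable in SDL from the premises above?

No

Premise 9 is O(~n -> g), but O(~n) is not derivable from the premises, so it does not yield O(g).
No other premise forces O(g). An ideal world satisfying every premise can still have g false, so O(g) is not derivable.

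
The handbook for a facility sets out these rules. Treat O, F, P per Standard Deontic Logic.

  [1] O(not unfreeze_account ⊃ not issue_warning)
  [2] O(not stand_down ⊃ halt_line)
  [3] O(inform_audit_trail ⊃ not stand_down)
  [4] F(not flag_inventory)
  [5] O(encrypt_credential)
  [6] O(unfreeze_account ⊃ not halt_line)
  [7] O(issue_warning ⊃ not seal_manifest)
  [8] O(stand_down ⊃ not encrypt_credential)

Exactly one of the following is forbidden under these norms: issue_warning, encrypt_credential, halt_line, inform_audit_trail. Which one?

issue_warning

Premise 5 gives O(encrypt_credential).
Premise 8 is O(stand_down ⊃ not encrypt_credential); contrapositively O(encrypt_credential ⊃ not stand_down). Since O(encrypt_credential) holds, K gives O(not stand_down).
From O(not stand_down) and premise 2, O(not stand_down ⊃ halt_line), we obtain O(halt_line).
The contrapositive of premise 6 (O(unfreeze_account ⊃ not halt_line)) is O(halt_line ⊃ not unfreeze_account), and O(halt_line) is already established, so O(not unfreeze_account).
With premise 1, O(not unfreeze_account ⊃ not issue_warning), the K-axiom yields O(not issue_warning).
So O(not issue_warning) holds, i.e. issue_warning is forbidden. None of the other listed options is forbidden under the premises.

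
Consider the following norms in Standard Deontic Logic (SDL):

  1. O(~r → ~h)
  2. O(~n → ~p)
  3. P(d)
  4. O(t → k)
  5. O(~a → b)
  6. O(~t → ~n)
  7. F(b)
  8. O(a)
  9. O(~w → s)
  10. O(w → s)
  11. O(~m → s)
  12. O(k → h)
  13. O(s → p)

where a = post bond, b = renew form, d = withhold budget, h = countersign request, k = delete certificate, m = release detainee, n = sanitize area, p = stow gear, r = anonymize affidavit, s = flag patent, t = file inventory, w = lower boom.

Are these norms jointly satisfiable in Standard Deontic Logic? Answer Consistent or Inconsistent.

Consistent

Premise 5 is O(~a → b), but O(~a) is not derivable from the premises, so it does not yield O(b).
So O(b) is not derivable, and the apparent clash with O(~b) does not arise.
A world satisfying every obligation exists (e.g. a=true, b=false, d=false, h=true, k=true, m=false, n=true, p=true, r=true, s=true, t=true, w=false); no atom is both obligatory and forbidden, so the set is consistent.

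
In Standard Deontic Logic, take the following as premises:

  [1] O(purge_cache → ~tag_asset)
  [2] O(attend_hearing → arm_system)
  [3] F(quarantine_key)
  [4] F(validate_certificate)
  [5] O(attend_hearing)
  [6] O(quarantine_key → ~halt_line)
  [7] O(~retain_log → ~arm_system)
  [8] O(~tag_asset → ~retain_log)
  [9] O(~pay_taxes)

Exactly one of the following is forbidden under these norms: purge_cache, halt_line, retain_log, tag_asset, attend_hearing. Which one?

Premise 5 gives O(attend_hearing).
From O(attend_hearing) and premise 2, O(attend_hearing → arm_system), we obtain O(arm_system).
The contrapositive of premise 7 (O(~retain_log → ~arm_system)) is O(arm_system → retain_log), and O(arm_system) is already established, so O(retain_log).
Premise 8 is O(~tag_asset → ~retain_log); contrapositively O(retain_log → tag_asset). Since O(retain_log) holds, K gives O(tag_asset).
Premise 1 is O(purge_cache → ~tag_asset); contrapositively O(tag_asset → ~purge_cache). Since O(tag_asset) holds, K gives O(~purge_cache).
So O(~purge_cache) holds, i.e. purge_cache is forbidden. None of the other listed options is forbidden under the premises.

purge_cache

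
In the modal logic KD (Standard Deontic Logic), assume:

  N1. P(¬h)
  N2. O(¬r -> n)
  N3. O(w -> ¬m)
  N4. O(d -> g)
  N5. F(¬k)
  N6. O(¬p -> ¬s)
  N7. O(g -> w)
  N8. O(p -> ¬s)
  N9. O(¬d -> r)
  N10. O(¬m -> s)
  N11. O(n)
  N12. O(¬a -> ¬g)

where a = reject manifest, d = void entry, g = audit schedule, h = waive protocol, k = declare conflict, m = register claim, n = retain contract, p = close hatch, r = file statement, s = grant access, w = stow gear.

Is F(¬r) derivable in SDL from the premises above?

By case analysis on ¬p: premise 6 gives O(¬p -> ¬s) and premise 8 gives O(p -> ¬s), so O(¬s) either way.
The contrapositive of premise 10 (O(¬m -> s)) is O(¬s -> m), and O(¬s) is already established, so O(m).
Premise 3 is O(w -> ¬m); contrapositively O(m -> ¬w). Since O(m) holds, K gives O(¬w).
The contrapositive of premise 7 (O(g -> w)) is O(¬w -> ¬g), and O(¬w) is already established, so O(¬g).
The contrapositive of premise 4 (O(d -> g)) is O(¬g -> ¬d), and O(¬g) is already established, so O(¬d).
Premise 9 is O(¬d -> r); since O(¬d), deontic closure gives O(r).
Premises 1, 2, 5, 11, 12 do not contribute to this derivation.
So O(r) holds, i.e. F(¬r). The claim follows.

Yes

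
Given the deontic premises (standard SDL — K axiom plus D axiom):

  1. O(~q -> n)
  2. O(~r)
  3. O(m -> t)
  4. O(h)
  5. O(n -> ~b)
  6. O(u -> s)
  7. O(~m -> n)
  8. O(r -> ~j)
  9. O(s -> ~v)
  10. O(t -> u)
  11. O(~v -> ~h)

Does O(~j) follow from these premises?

Premise 8 is O(r -> ~j), but O(r) is not derivable from the premises, so it does not yield O(~j).
No other premise forces O(~j). An ideal world satisfying every premise can still have ~j false, so O(~j) is not derivable.

No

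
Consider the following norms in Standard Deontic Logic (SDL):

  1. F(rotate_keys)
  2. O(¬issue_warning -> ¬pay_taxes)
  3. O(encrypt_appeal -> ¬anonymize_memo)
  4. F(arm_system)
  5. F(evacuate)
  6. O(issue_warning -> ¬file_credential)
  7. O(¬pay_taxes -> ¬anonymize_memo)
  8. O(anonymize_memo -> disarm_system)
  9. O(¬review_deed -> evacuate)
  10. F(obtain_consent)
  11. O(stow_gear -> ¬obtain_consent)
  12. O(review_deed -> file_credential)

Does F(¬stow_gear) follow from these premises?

No

Premise 11 is O(stow_gear -> ¬obtain_consent); even if O(¬obtain_consent) held, inferring O(stow_gear) would be affirming the consequent — invalid.
No other premise forces O(stow_gear). An ideal world satisfying every premise can still have ¬stow_gear true, so F(¬stow_gear) is not derivable.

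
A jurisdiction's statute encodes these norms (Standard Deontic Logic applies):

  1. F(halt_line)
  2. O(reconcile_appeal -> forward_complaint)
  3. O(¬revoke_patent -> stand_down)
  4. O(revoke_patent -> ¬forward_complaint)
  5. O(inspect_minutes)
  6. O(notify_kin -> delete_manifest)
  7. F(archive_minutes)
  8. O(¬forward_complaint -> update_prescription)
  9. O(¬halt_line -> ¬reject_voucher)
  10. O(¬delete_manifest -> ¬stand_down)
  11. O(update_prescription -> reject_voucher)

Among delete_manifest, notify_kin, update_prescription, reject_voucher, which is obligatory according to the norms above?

F(halt_line) at premise 1 means O(¬halt_line).
From O(¬halt_line) and premise 9, O(¬halt_line -> ¬reject_voucher), we obtain O(¬reject_voucher).
Premise 11, O(update_prescription -> reject_voucher), contraposes to O(¬reject_voucher -> ¬update_prescription); with O(¬reject_voucher) we get O(¬update_prescription).
Premise 8 is O(¬forward_complaint -> update_prescription); contrapositively O(¬update_prescription -> forward_complaint). Since O(¬update_prescription) holds, K gives O(forward_complaint).
Premise 4, O(revoke_patent -> ¬forward_complaint), contraposes to O(forward_complaint -> ¬revoke_patent); with O(forward_complaint) we get O(¬revoke_patent).
Applying K to premise 3 (O(¬revoke_patent -> stand_down)) and O(¬revoke_patent) yields O(stand_down).
Premise 10, O(¬delete_manifest -> ¬stand_down), contraposes to O(stand_down -> delete_manifest); with O(stand_down) we get O(delete_manifest).
So O(delete_manifest) holds — delete_manifest is obligatory. None of the other listed options is made obligatory by any chain of premises.

delete_manifest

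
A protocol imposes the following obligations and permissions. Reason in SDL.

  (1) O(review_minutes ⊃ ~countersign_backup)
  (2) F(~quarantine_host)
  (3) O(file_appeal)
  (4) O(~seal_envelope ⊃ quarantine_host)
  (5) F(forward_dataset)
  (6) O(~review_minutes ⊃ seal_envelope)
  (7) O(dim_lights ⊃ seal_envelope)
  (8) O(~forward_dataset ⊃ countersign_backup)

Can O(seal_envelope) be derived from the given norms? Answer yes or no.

Premise 5, F(forward_dataset), is equivalent to O(~forward_dataset).
Premise 8 is O(~forward_dataset ⊃ countersign_backup); since O(~forward_dataset), deontic closure gives O(countersign_backup).
The contrapositive of premise 1 (O(review_minutes ⊃ ~countersign_backup)) is O(countersign_backup ⊃ ~review_minutes), and O(countersign_backup) is already established, so O(~review_minutes).
From O(~review_minutes) and premise 6, O(~review_minutes ⊃ seal_envelope), we obtain O(seal_envelope).
Premises 2, 3, 4, 7 do not contribute to this derivation.
So O(seal_envelope) follows.

Yes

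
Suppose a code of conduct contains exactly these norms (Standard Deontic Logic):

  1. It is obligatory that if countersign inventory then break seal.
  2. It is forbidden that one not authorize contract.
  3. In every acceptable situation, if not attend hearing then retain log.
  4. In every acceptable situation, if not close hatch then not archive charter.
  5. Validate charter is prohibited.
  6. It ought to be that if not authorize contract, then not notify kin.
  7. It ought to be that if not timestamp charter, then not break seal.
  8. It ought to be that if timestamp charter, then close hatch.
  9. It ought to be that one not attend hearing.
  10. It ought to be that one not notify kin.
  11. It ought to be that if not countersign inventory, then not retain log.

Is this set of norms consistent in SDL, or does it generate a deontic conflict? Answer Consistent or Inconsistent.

Premise 6 is O(¬authorize_contract → ¬notify_kin); even if O(¬notify_kin) held, inferring O(¬authorize_contract) would be affirming the consequent — invalid.
So O(¬authorize_contract) is not derivable, and the apparent clash with O(authorize_contract) does not arise.
A world satisfying every obligation exists (e.g. archive_charter=false, attend_hearing=false, authorize_contract=true, break_seal=true, close_hatch=true, countersign_inventory=true, notify_kin=false, retain_log=true, timestamp_charter=true, validate_charter=false); no atom is both obligatory and forbidden, so the set is consistent.

Consistent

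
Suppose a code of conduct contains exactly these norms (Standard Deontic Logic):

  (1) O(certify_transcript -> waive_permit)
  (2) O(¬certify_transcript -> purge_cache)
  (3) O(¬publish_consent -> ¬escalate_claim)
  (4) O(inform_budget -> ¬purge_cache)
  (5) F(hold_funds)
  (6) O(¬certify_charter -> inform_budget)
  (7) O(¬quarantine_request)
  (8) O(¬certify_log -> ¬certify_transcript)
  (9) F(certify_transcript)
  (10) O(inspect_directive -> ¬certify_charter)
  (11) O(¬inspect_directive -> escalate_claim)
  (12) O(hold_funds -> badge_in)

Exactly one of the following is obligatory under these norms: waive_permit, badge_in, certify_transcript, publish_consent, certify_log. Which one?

publish_consent

F(certify_transcript) at premise 9 means O(¬certify_transcript).
From O(¬certify_transcript) and premise 2, O(¬certify_transcript -> purge_cache), we obtain O(purge_cache).
Premise 4 is O(inform_budget -> ¬purge_cache); contrapositively O(purge_cache -> ¬inform_budget). Since O(purge_cache) holds, K gives O(¬inform_budget).
Premise 6, O(¬certify_charter -> inform_budget), contraposes to O(¬inform_budget -> certify_charter); with O(¬inform_budget) we get O(certify_charter).
Premise 10, O(inspect_directive -> ¬certify_charter), contraposes to O(certify_charter -> ¬inspect_directive); with O(certify_charter) we get O(¬inspect_directive).
Premise 11 is O(¬inspect_directive -> escalate_claim); since O(¬inspect_directive), deontic closure gives O(escalate_claim).
Premise 3 is O(¬publish_consent -> ¬escalate_claim); contrapositively O(escalate_claim -> publish_consent). Since O(escalate_claim) holds, K gives O(publish_consent).
So O(publish_consent) holds — publish_consent is obligatory. None of the other listed options is made obligatory by any chain of premises.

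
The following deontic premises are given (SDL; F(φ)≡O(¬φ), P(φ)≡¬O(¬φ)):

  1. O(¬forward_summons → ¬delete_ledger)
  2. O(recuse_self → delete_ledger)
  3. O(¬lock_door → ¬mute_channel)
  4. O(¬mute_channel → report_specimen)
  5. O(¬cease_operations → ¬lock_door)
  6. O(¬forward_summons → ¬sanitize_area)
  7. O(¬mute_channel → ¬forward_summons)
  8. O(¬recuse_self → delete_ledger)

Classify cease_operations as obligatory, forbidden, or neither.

Obligatory

By case analysis on recuse_self: premise 2 gives O(recuse_self → delete_ledger) and premise 8 gives O(¬recuse_self → delete_ledger), so O(delete_ledger) either way.
The contrapositive of premise 1 (O(¬forward_summons → ¬delete_ledger)) is O(delete_ledger → forward_summons), and O(delete_ledger) is already established, so O(forward_summons).
Premise 7, O(¬mute_channel → ¬forward_summons), contraposes to O(forward_summons → mute_channel); with O(forward_summons) we get O(mute_channel).
Premise 3, O(¬lock_door → ¬mute_channel), contraposes to O(mute_channel → lock_door); with O(mute_channel) we get O(lock_door).
Premise 5 is O(¬cease_operations → ¬lock_door); contrapositively O(lock_door → cease_operations). Since O(lock_door) holds, K gives O(cease_operations).
Premises 4, 6 do not contribute to this derivation.
Hence cease_operations is obligatory.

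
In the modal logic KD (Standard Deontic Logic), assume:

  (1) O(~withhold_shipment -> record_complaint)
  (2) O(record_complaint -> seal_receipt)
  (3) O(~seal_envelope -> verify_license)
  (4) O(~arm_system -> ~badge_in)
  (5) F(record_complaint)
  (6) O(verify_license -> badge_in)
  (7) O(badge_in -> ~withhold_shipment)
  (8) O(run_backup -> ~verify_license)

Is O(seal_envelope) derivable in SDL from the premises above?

Yes

Premise 5, F(record_complaint), is equivalent to O(~record_complaint).
The contrapositive of premise 1 (O(~withhold_shipment -> record_complaint)) is O(~record_complaint -> withhold_shipment), and O(~record_complaint) is already established, so O(withhold_shipment).
Premise 7, O(badge_in -> ~withhold_shipment), contraposes to O(withhold_shipment -> ~badge_in); with O(withhold_shipment) we get O(~badge_in).
The contrapositive of premise 6 (O(verify_license -> badge_in)) is O(~badge_in -> ~verify_license), and O(~badge_in) is already established, so O(~verify_license).
The contrapositive of premise 3 (O(~seal_envelope -> verify_license)) is O(~verify_license -> seal_envelope), and O(~verify_license) is already established, so O(seal_envelope).
Premises 2, 4, 8 do not contribute to this derivation.
So O(seal_envelope) follows.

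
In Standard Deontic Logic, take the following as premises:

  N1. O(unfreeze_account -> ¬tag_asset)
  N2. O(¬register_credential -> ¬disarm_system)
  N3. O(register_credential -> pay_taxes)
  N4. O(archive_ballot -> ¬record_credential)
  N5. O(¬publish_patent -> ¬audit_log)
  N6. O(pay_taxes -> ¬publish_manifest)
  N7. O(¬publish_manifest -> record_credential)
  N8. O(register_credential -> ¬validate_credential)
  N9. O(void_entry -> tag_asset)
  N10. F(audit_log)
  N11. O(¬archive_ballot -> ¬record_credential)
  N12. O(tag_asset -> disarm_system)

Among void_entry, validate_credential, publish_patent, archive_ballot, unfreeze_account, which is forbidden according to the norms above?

void_entry

Premises 11 and 4 are O(¬archive_ballot -> ¬record_credential) and O(archive_ballot -> ¬record_credential); every ideal world satisfies ¬archive_ballot or archive_ballot, so in either case ¬record_credential holds — hence O(¬record_credential).
The contrapositive of premise 7 (O(¬publish_manifest -> record_credential)) is O(¬record_credential -> publish_manifest), and O(¬record_credential) is already established, so O(publish_manifest).
Premise 6 is O(pay_taxes -> ¬publish_manifest); contrapositively O(publish_manifest -> ¬pay_taxes). Since O(publish_manifest) holds, K gives O(¬pay_taxes).
Premise 3 is O(register_credential -> pay_taxes); contrapositively O(¬pay_taxes -> ¬register_credential). Since O(¬pay_taxes) holds, K gives O(¬register_credential).
With premise 2, O(¬register_credential -> ¬disarm_system), the K-axiom yields O(¬disarm_system).
The contrapositive of premise 12 (O(tag_asset -> disarm_system)) is O(¬disarm_system -> ¬tag_asset), and O(¬disarm_system) is already established, so O(¬tag_asset).
The contrapositive of premise 9 (O(void_entry -> tag_asset)) is O(¬tag_asset -> ¬void_entry), and O(¬tag_asset) is already established, so O(¬void_entry).
So O(¬void_entry) holds, i.e. void_entry is forbidden. None of the other listed options is forbidden under the premises.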